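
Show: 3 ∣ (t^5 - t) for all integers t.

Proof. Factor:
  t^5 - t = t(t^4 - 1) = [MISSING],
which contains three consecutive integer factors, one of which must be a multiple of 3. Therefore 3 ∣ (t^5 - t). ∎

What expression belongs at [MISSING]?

t^4 - 1 = (t^2 - 1)(t^2 + 1), and t^2 - 1 = (t-1)(t+1).
So t(t^4 - 1) = (t - 1)t(t + 1)(t^2 + 1).

(t - 1)t(t + 1)(t^2 + 1)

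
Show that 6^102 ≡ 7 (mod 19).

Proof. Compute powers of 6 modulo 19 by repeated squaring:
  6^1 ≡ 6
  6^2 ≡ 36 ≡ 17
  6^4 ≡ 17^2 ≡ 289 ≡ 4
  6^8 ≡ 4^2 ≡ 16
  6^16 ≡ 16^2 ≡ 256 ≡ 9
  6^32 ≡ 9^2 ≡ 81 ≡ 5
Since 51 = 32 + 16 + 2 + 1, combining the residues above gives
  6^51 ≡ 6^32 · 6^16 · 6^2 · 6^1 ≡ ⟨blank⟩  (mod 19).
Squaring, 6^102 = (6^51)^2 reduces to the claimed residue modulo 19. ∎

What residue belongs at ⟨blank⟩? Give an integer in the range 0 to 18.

11

Multiply the listed residues: 5 · 9 · 17 · 6 = 45 → 765 → 4590.
Reducing modulo 19: 4590 = 241·19 + 11, so 6^51 ≡ 11.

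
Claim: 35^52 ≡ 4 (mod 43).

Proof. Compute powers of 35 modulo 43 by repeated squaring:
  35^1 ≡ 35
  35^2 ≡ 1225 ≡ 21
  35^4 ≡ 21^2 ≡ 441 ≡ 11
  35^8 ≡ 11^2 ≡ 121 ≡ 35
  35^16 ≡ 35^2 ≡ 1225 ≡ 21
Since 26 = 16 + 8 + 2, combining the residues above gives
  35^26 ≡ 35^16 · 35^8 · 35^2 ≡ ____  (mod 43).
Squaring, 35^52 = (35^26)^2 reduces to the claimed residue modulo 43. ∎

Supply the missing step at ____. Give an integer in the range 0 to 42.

35^16 · 35^8 · 35^2 ≡ 21 · 35 · 21 = 15435.
15435 mod 43 = 41, so 35^26 ≡ 41 (mod 43).

41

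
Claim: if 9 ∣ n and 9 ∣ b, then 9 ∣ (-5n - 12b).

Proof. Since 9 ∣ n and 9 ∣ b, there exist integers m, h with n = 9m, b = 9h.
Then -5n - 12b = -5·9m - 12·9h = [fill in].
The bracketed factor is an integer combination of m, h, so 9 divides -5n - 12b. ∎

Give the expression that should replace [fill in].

9(-12h - 5m)

Pull the common 9 out of every term: -5·9m - 12·9h = 9(-12h - 5m).
-12h - 5m is an integer, which exhibits the divisibility.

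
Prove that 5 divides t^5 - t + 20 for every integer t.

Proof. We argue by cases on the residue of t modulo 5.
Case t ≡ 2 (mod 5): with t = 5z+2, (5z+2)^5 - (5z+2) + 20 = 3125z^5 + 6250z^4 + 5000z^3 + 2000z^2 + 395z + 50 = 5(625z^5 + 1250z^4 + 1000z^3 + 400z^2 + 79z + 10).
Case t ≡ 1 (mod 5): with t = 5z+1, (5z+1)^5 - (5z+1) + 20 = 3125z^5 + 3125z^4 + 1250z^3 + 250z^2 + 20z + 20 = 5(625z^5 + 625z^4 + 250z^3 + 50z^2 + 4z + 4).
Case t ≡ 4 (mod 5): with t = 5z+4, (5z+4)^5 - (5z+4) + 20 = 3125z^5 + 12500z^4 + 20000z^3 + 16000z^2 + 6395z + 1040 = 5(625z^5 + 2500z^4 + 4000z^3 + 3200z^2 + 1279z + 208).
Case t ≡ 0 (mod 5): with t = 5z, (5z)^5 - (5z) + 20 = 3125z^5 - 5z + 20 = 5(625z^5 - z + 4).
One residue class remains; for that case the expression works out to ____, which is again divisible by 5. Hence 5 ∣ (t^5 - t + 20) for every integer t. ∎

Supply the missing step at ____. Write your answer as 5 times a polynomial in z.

The residues treated are {2, 1, 4, 0}, so the missing case is t ≡ 3 (mod 5); write t = 5z+3.
Then (5z+3)^5 - (5z+3) + 20 = 3125z^5 + 9375z^4 + 11250z^3 + 6750z^2 + 2020z + 260 = 5(625z^5 + 1875z^4 + 2250z^3 + 1350z^2 + 404z + 52).

5(625z^5 + 1875z^4 + 2250z^3 + 1350z^2 + 404z + 52)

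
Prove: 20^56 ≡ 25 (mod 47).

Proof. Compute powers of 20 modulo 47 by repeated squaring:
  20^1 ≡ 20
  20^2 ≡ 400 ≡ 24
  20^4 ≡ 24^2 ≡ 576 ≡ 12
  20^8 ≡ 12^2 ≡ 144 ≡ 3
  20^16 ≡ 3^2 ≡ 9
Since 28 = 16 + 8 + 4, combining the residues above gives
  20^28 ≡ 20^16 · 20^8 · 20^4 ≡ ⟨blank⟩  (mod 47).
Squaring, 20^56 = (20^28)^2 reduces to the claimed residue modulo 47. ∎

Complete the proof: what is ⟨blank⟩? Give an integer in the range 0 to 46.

42

20^16 · 20^8 · 20^4 ≡ 9 · 3 · 12 = 324.
324 mod 47 = 42, so 20^28 ≡ 42 (mod 47).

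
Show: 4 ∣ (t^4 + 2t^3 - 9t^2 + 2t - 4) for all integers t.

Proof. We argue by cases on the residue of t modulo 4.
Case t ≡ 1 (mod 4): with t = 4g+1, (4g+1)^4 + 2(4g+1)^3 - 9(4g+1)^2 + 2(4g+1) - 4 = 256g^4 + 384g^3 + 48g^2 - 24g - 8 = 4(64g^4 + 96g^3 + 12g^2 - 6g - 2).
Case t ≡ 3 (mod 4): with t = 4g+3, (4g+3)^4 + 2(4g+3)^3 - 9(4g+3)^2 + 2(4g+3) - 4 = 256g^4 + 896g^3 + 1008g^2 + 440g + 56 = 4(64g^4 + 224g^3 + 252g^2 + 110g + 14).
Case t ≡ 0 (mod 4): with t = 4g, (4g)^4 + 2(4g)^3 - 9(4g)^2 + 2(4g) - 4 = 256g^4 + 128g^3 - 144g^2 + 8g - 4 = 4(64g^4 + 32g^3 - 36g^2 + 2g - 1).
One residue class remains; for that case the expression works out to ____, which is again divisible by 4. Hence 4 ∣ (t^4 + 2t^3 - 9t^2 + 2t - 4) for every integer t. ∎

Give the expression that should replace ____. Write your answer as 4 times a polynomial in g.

4(64g^4 + 160g^3 + 108g^2 + 22g - 1)

Only t ≡ 2 (mod 4) is unaccounted for. Put t = 4g+2:
(4g+2)^4 + 2(4g+2)^3 - 9(4g+2)^2 + 2(4g+2) - 4 expands to 256g^4 + 640g^3 + 432g^2 + 88g - 4,
and factoring out 4 leaves 4(64g^4 + 160g^3 + 108g^2 + 22g - 1).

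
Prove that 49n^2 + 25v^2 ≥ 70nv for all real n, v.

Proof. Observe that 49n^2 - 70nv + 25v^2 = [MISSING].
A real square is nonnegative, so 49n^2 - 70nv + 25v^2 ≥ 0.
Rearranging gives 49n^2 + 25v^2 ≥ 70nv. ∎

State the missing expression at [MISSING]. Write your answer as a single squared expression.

49n^2 - 70nv + 25v^2 is a perfect-square trinomial: the outer terms are (7n)^2 and (5v)^2, and the cross term is -2·7n·5v.
So 49n^2 - 70nv + 25v^2 = (7n - 5v)^2 ≥ 0.

(7n - 5v)^2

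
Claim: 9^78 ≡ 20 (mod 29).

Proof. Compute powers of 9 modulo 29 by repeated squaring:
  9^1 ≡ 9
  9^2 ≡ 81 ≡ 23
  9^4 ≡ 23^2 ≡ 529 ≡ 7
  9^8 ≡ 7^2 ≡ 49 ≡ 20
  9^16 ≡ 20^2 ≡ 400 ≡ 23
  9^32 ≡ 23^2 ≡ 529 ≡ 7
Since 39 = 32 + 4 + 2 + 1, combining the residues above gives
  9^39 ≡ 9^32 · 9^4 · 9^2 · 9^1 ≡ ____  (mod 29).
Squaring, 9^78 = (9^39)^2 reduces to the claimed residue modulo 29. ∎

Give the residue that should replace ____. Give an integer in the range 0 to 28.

9^32 · 9^4 · 9^2 · 9^1 ≡ 7 · 7 · 23 · 9 = 10143.
10143 mod 29 = 22, so 9^39 ≡ 22 (mod 29).

22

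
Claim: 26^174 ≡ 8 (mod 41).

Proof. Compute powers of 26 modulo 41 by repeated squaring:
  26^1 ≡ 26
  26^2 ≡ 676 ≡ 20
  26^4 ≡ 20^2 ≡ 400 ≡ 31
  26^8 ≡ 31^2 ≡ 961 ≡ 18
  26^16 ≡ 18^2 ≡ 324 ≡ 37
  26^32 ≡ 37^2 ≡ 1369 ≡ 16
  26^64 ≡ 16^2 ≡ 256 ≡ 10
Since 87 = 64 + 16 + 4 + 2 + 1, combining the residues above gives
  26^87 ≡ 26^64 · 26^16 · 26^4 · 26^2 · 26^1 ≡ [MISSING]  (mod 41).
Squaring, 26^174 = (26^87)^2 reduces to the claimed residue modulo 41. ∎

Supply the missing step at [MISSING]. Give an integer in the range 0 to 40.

Multiply the listed residues: 10 · 37 · 31 · 20 · 26 = 370 → 11470 → 229400 → 5964400.
Reducing modulo 41: 5964400 = 145473·41 + 7, so 26^87 ≡ 7.

7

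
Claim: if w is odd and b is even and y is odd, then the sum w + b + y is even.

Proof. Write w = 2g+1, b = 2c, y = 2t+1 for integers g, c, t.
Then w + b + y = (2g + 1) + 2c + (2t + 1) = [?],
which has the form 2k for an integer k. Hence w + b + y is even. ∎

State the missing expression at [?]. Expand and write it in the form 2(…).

2(c + g + t + 1)

Expanding: (2g + 1) + 2c + (2t + 1) = 2c + 2g + 2t + 2.
Every term is even; pulling out the factor of 2 gives 2(c + g + t + 1).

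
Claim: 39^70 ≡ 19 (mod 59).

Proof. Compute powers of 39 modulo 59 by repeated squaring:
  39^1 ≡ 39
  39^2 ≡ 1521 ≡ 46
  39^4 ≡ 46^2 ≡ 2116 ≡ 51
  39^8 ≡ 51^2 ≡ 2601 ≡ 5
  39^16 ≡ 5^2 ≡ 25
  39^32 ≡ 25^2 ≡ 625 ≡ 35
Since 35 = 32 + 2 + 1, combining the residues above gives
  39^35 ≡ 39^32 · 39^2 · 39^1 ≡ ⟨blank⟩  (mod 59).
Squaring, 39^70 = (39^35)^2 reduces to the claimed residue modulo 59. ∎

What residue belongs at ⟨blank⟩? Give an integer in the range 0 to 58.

14

Multiply the listed residues: 35 · 46 · 39 = 1610 → 62790.
Reducing modulo 59: 62790 = 1064·59 + 14, so 39^35 ≡ 14.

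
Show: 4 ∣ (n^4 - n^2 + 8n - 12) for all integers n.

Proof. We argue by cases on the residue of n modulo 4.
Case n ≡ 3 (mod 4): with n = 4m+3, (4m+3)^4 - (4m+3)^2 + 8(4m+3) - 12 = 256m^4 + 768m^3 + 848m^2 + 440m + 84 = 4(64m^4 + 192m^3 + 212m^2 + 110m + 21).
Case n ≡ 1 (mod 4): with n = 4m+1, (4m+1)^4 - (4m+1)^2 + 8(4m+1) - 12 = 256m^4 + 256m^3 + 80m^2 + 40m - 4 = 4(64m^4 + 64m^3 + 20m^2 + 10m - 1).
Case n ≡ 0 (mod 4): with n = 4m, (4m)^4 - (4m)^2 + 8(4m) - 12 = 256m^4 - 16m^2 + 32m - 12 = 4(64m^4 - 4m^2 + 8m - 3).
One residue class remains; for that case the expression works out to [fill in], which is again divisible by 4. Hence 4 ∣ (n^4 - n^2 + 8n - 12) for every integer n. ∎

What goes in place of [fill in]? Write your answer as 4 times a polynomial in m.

The residues treated are {3, 1, 0}, so the missing case is n ≡ 2 (mod 4); write n = 4m+2.
Then (4m+2)^4 - (4m+2)^2 + 8(4m+2) - 12 = 256m^4 + 512m^3 + 368m^2 + 144m + 16 = 4(64m^4 + 128m^3 + 92m^2 + 36m + 4).

4(64m^4 + 128m^3 + 92m^2 + 36m + 4)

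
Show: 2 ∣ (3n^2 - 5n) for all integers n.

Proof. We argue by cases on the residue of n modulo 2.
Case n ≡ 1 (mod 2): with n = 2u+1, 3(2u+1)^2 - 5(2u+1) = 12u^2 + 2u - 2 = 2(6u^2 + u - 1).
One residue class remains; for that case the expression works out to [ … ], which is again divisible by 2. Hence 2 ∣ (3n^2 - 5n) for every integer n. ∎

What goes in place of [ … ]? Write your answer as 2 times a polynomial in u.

2(6u^2 - 5u)

The residues treated are {1}, so the missing case is n ≡ 0 (mod 2); write n = 2u.
Then 3(2u)^2 - 5(2u) = 12u^2 - 10u = 2(6u^2 - 5u).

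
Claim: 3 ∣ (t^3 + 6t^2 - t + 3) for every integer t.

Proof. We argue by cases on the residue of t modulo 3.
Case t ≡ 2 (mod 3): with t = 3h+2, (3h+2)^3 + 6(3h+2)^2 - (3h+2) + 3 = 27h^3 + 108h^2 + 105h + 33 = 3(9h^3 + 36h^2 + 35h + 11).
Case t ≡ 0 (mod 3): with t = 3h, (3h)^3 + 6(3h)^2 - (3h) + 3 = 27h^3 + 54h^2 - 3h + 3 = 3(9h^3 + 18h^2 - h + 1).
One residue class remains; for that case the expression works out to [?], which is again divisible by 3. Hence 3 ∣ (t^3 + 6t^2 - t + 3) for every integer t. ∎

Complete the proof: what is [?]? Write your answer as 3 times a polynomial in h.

The residues treated are {2, 0}, so the missing case is t ≡ 1 (mod 3); write t = 3h+1.
Then (3h+1)^3 + 6(3h+1)^2 - (3h+1) + 3 = 27h^3 + 81h^2 + 42h + 9 = 3(9h^3 + 27h^2 + 14h + 3).

3(9h^3 + 27h^2 + 14h + 3)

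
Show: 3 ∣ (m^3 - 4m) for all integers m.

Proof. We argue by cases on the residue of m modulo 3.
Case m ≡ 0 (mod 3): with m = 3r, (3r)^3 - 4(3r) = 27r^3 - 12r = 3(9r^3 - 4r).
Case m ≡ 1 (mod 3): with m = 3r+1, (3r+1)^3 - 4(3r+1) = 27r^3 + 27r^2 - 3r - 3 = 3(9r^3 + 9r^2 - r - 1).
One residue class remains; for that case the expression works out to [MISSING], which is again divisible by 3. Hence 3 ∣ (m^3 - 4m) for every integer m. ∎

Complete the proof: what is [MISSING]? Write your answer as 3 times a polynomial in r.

The residues treated are {0, 1}, so the missing case is m ≡ 2 (mod 3); write m = 3r+2.
Then (3r+2)^3 - 4(3r+2) = 27r^3 + 54r^2 + 24r = 3(9r^3 + 18r^2 + 8r).

3(9r^3 + 18r^2 + 8r)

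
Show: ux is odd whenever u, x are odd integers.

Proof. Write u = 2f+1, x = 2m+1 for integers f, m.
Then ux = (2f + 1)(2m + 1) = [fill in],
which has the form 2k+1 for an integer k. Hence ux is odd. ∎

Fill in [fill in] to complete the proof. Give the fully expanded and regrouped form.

Expanding: (2f + 1)(2m + 1) = 4fm + 2f + 2m + 1.
Every term except the constant is even, so this is 2(2fm + f + m) + 1,
and 2fm + f + m ∈ ℤ gives the required form.

2(2fm + f + m) + 1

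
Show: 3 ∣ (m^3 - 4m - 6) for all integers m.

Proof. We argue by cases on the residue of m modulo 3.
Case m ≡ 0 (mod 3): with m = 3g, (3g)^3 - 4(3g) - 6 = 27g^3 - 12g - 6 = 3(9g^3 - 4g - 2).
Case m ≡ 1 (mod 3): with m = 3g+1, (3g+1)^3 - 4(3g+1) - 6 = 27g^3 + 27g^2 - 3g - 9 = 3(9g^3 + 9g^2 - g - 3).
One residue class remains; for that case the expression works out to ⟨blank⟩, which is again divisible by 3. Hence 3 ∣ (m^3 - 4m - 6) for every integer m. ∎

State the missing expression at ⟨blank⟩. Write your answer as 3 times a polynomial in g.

The residues treated are {0, 1}, so the missing case is m ≡ 2 (mod 3); write m = 3g+2.
Then (3g+2)^3 - 4(3g+2) - 6 = 27g^3 + 54g^2 + 24g - 6 = 3(9g^3 + 18g^2 + 8g - 2).

3(9g^3 + 18g^2 + 8g - 2)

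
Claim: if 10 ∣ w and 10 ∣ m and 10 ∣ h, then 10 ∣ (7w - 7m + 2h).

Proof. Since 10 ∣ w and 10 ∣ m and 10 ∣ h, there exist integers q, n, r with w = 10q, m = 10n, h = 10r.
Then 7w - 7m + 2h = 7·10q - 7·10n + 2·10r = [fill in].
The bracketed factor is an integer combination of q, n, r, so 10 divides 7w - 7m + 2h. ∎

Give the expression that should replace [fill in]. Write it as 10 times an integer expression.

10(-7n + 7q + 2r)

Pull the common 10 out of every term: 7·10q - 7·10n + 2·10r = 10(-7n + 7q + 2r).
-7n + 7q + 2r is an integer, which exhibits the divisibility.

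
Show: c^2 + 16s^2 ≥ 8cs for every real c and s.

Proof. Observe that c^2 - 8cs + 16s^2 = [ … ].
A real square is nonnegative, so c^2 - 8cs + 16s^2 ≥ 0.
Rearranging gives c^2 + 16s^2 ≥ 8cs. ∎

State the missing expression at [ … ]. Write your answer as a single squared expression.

The leading and trailing coefficients are 1^2 and 4^2, and 8 = 2·1·4, so the trinomial is (c - 4s)^2.
Hence c^2 - 8cs + 16s^2 ≥ 0.

(c - 4s)^2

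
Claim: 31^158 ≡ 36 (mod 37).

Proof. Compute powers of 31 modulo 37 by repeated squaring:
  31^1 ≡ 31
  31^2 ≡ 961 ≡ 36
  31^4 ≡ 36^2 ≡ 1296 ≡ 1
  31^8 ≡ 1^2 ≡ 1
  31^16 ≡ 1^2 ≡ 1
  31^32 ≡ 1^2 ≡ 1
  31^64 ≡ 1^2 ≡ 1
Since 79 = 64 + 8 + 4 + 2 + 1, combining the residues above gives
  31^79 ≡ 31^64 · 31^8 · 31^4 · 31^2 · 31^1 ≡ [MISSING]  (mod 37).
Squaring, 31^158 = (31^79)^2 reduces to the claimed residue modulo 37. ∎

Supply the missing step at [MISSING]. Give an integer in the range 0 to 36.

31^64 · 31^8 · 31^4 · 31^2 · 31^1 ≡ 1 · 1 · 1 · 36 · 31 = 1116.
1116 mod 37 = 6, so 31^79 ≡ 6 (mod 37).

6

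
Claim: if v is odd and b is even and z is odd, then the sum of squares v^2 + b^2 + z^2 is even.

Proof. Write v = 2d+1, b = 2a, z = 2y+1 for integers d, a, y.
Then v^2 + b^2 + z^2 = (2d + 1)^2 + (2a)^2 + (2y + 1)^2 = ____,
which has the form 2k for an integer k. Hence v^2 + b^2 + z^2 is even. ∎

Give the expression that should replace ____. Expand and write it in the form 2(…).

2(2a^2 + 2d^2 + 2d + 2y^2 + 2y + 1)

(2d + 1)^2 + (2a)^2 + (2y + 1)^2 = 4a^2 + 4d^2 + 4d + 4y^2 + 4y + 2
= 2(2a^2 + 2d^2 + 2d + 2y^2 + 2y + 1).
Since 2a^2 + 2d^2 + 2d + 2y^2 + 2y + 1 is an integer, the sum of squares is of the form 2k for an integer k.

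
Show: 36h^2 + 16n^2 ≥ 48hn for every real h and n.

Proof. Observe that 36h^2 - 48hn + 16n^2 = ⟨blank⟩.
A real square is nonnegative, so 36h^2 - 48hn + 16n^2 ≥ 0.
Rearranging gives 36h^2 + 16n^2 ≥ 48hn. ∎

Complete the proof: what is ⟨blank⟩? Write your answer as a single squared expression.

36h^2 - 48hn + 16n^2 is a perfect-square trinomial: the outer terms are (6h)^2 and (4n)^2, and the cross term is -2·6h·4n.
So 36h^2 - 48hn + 16n^2 = (6h - 4n)^2 ≥ 0.

(6h - 4n)^2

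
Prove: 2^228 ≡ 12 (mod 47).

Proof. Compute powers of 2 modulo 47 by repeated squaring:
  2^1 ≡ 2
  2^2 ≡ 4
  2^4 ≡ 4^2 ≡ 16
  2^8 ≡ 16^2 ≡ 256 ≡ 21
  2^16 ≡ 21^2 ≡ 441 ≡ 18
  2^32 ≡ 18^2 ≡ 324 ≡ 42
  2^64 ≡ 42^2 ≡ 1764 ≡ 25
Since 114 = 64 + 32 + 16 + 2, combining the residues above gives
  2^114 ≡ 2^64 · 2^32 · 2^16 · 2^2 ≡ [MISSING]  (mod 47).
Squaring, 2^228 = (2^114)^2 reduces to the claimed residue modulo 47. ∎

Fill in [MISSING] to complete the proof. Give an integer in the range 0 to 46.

Multiply the listed residues: 25 · 42 · 18 · 4 = 1050 → 18900 → 75600.
Reducing modulo 47: 75600 = 1608·47 + 24, so 2^114 ≡ 24.

24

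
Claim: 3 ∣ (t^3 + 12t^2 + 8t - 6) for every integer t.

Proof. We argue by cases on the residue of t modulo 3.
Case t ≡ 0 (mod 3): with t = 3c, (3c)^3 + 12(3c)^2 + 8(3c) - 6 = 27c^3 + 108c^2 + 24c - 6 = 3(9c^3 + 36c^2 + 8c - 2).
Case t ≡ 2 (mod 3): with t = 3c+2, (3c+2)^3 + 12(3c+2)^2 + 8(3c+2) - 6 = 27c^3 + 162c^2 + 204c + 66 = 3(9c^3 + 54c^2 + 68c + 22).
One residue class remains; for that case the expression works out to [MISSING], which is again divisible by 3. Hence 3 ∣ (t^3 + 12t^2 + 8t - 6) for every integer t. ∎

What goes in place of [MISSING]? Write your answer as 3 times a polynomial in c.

Only t ≡ 1 (mod 3) is unaccounted for. Put t = 3c+1:
(3c+1)^3 + 12(3c+1)^2 + 8(3c+1) - 6 expands to 27c^3 + 135c^2 + 105c + 15,
and factoring out 3 leaves 3(9c^3 + 45c^2 + 35c + 5).

3(9c^3 + 45c^2 + 35c + 5)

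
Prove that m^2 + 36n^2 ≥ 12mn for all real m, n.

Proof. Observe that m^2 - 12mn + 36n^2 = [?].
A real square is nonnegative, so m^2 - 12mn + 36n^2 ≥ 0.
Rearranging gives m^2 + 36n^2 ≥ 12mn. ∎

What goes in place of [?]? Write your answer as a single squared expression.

The leading and trailing coefficients are 1^2 and 6^2, and 12 = 2·1·6, so the trinomial is (m - 6n)^2.
Hence m^2 - 12mn + 36n^2 ≥ 0.

(m - 6n)^2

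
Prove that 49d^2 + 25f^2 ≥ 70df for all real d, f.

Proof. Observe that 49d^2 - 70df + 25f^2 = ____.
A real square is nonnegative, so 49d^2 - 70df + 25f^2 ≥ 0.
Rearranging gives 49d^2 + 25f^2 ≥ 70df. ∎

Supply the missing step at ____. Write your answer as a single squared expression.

49d^2 - 70df + 25f^2 is a perfect-square trinomial: the outer terms are (7d)^2 and (5f)^2, and the cross term is -2·7d·5f.
So 49d^2 - 70df + 25f^2 = (7d - 5f)^2 ≥ 0.

(7d - 5f)^2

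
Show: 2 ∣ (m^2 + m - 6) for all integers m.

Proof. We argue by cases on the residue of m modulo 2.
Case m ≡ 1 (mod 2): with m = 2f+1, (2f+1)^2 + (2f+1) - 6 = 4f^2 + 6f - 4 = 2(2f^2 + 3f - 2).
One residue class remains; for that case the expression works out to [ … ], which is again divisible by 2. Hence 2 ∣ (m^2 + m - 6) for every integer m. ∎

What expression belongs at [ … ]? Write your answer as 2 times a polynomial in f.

The residues treated are {1}, so the missing case is m ≡ 0 (mod 2); write m = 2f.
Then (2f)^2 + (2f) - 6 = 4f^2 + 2f - 6 = 2(2f^2 + f - 3).

2(2f^2 + f - 3)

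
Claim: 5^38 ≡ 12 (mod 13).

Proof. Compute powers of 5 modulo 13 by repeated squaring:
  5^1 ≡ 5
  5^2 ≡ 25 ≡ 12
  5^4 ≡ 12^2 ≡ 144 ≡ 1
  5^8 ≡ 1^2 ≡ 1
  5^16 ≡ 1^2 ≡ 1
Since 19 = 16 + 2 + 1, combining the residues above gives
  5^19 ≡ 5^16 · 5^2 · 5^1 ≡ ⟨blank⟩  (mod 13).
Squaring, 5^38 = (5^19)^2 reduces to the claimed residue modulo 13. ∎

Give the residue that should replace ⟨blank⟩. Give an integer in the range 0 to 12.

8

Multiply the listed residues: 1 · 12 · 5 = 12 → 60.
Reducing modulo 13: 60 = 4·13 + 8, so 5^19 ≡ 8.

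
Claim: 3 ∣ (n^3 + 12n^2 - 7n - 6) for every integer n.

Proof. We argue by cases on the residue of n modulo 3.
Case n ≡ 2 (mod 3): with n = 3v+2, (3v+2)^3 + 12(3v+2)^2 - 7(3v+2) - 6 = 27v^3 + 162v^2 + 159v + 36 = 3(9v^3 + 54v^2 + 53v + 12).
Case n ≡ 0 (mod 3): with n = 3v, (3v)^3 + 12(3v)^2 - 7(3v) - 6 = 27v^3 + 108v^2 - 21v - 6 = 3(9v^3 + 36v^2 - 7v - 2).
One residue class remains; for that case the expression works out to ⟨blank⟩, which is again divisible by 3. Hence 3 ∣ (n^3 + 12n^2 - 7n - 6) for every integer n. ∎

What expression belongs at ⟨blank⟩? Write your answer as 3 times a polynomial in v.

The residues treated are {2, 0}, so the missing case is n ≡ 1 (mod 3); write n = 3v+1.
Then (3v+1)^3 + 12(3v+1)^2 - 7(3v+1) - 6 = 27v^3 + 135v^2 + 60v = 3(9v^3 + 45v^2 + 20v).

3(9v^3 + 45v^2 + 20v)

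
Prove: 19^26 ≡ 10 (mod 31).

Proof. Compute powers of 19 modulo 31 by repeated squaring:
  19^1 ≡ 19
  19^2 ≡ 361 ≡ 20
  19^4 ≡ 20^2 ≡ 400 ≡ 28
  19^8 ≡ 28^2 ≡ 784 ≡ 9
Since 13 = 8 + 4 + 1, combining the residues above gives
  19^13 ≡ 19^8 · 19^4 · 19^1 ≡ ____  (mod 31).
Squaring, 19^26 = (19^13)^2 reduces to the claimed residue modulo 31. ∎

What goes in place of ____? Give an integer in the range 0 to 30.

19^8 · 19^4 · 19^1 ≡ 9 · 28 · 19 = 4788.
4788 mod 31 = 14, so 19^13 ≡ 14 (mod 31).

14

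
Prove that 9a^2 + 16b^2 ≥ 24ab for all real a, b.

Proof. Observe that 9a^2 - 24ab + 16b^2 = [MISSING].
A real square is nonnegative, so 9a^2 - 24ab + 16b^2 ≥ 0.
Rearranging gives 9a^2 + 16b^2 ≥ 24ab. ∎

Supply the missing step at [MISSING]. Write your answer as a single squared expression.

9a^2 - 24ab + 16b^2 is a perfect-square trinomial: the outer terms are (3a)^2 and (4b)^2, and the cross term is -2·3a·4b.
So 9a^2 - 24ab + 16b^2 = (3a - 4b)^2 ≥ 0.

(3a - 4b)^2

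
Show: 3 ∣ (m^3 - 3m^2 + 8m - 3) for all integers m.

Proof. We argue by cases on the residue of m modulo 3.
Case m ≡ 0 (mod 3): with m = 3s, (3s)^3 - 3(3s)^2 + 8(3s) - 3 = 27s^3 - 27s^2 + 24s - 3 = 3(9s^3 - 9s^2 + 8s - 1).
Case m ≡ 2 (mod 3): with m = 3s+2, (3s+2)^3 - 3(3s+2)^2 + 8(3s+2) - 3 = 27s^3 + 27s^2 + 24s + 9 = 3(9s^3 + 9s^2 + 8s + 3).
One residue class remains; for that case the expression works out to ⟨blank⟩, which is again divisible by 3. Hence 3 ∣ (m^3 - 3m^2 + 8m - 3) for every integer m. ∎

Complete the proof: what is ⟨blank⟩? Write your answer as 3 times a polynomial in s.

3(9s^3 + 5s + 1)

Only m ≡ 1 (mod 3) is unaccounted for. Put m = 3s+1:
(3s+1)^3 - 3(3s+1)^2 + 8(3s+1) - 3 expands to 27s^3 + 15s + 3,
and factoring out 3 leaves 3(9s^3 + 5s + 1).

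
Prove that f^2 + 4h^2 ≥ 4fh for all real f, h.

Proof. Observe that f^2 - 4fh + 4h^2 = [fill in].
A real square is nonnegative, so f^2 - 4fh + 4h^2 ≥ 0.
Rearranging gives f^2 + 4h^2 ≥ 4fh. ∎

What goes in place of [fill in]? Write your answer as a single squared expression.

(f - 2h)^2

The leading and trailing coefficients are 1^2 and 2^2, and 4 = 2·1·2, so the trinomial is (f - 2h)^2.
Hence f^2 - 4fh + 4h^2 ≥ 0.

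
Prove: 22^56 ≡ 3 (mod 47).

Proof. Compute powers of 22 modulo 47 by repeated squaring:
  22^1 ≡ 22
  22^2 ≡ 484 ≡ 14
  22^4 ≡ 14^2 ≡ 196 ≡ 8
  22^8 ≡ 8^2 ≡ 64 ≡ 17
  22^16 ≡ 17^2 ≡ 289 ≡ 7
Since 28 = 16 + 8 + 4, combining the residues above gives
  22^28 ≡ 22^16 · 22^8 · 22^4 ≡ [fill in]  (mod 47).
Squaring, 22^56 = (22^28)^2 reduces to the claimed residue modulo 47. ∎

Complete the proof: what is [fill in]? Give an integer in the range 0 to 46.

22^16 · 22^8 · 22^4 ≡ 7 · 17 · 8 = 952.
952 mod 47 = 12, so 22^28 ≡ 12 (mod 47).

12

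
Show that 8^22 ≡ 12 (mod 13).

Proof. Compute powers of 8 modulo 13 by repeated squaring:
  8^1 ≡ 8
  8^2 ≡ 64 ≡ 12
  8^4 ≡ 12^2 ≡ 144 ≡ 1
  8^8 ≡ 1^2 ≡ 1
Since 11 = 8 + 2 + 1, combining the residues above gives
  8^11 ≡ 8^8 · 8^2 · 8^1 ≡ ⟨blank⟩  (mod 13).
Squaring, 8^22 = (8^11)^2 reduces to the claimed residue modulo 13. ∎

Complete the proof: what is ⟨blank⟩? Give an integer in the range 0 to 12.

5

Multiply the listed residues: 1 · 12 · 8 = 12 → 96.
Reducing modulo 13: 96 = 7·13 + 5, so 8^11 ≡ 5.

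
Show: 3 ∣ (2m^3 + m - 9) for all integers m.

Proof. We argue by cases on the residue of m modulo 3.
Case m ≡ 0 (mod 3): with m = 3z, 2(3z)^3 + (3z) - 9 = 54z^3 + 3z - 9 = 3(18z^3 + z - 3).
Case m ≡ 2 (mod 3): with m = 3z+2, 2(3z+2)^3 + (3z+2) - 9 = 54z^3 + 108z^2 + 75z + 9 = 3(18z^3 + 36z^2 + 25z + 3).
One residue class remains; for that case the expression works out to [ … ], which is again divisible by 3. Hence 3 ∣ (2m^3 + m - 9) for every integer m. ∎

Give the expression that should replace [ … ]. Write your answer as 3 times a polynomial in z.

3(18z^3 + 18z^2 + 7z - 2)

The residues treated are {0, 2}, so the missing case is m ≡ 1 (mod 3); write m = 3z+1.
Then 2(3z+1)^3 + (3z+1) - 9 = 54z^3 + 54z^2 + 21z - 6 = 3(18z^3 + 18z^2 + 7z - 2).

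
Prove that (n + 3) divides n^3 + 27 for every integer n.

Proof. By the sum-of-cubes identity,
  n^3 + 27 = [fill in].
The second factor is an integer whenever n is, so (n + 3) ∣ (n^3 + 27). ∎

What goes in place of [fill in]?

(n + 3)(n^2 - 3n + 9)

a^3 + b^3 = (a + b)(a^2 - ab + b^2). With a = n, b = 3:
n^3 + 27 = (n + 3)(n^2 - 3n + 9).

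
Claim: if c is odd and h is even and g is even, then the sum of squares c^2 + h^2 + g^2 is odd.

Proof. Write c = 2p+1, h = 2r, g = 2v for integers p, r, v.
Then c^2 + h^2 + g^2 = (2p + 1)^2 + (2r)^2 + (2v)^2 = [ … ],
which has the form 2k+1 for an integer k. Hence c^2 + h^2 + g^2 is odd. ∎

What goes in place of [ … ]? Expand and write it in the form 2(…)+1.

2(2p^2 + 2p + 2r^2 + 2v^2) + 1

Expanding: (2p + 1)^2 + (2r)^2 + (2v)^2 = 4p^2 + 4p + 4r^2 + 4v^2 + 1.
Every term except the constant is even, so this is 2(2p^2 + 2p + 2r^2 + 2v^2) + 1,
and 2p^2 + 2p + 2r^2 + 2v^2 ∈ ℤ gives the required form.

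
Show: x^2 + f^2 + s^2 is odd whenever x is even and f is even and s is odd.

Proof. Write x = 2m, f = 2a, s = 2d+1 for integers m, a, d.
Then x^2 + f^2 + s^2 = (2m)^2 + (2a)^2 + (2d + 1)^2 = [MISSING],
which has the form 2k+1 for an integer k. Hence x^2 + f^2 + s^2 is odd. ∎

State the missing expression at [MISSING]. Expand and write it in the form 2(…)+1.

(2m)^2 + (2a)^2 + (2d + 1)^2 = 4a^2 + 4d^2 + 4d + 4m^2 + 1
= 2(2a^2 + 2d^2 + 2d + 2m^2) + 1.
Since 2a^2 + 2d^2 + 2d + 2m^2 is an integer, the sum of squares is of the form 2k+1 for an integer k.

2(2a^2 + 2d^2 + 2d + 2m^2) + 1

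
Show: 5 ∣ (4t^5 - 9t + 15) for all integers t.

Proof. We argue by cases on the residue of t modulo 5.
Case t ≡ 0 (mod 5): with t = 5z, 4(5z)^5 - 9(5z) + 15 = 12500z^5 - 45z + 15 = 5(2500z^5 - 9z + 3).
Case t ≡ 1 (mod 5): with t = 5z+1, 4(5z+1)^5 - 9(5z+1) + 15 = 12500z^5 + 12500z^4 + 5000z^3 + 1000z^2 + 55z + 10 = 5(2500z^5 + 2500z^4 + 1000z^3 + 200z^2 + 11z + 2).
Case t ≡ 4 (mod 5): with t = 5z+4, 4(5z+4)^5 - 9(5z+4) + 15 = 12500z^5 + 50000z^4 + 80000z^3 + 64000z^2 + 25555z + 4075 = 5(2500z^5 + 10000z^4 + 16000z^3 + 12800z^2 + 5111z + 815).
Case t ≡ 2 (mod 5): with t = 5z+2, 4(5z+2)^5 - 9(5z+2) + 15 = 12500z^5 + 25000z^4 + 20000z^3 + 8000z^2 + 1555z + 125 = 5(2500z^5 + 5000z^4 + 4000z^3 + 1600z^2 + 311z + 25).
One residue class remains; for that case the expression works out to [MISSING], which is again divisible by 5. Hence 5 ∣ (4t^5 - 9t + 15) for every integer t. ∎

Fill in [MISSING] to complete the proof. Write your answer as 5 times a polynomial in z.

The residues treated are {0, 1, 4, 2}, so the missing case is t ≡ 3 (mod 5); write t = 5z+3.
Then 4(5z+3)^5 - 9(5z+3) + 15 = 12500z^5 + 37500z^4 + 45000z^3 + 27000z^2 + 8055z + 960 = 5(2500z^5 + 7500z^4 + 9000z^3 + 5400z^2 + 1611z + 192).

5(2500z^5 + 7500z^4 + 9000z^3 + 5400z^2 + 1611z + 192)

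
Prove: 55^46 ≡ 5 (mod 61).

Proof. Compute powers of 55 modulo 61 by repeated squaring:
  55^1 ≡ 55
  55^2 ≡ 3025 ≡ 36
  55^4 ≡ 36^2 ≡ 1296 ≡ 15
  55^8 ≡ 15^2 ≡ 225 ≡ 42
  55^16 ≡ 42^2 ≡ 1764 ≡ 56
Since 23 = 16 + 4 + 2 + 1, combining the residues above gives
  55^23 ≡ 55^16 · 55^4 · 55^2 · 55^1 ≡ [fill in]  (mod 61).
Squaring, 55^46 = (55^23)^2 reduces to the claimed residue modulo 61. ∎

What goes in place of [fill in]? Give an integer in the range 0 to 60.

35

55^16 · 55^4 · 55^2 · 55^1 ≡ 56 · 15 · 36 · 55 = 1663200.
1663200 mod 61 = 35, so 55^23 ≡ 35 (mod 61).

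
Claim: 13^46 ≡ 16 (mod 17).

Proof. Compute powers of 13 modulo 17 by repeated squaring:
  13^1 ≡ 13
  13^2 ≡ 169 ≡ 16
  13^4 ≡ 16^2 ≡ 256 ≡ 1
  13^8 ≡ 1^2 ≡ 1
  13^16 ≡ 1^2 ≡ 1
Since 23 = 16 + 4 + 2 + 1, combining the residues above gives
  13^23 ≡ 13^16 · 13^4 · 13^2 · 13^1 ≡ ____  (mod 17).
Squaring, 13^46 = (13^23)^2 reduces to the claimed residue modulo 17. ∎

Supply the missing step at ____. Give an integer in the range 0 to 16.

4

Multiply the listed residues: 1 · 1 · 16 · 13 = 1 → 16 → 208.
Reducing modulo 17: 208 = 12·17 + 4, so 13^23 ≡ 4.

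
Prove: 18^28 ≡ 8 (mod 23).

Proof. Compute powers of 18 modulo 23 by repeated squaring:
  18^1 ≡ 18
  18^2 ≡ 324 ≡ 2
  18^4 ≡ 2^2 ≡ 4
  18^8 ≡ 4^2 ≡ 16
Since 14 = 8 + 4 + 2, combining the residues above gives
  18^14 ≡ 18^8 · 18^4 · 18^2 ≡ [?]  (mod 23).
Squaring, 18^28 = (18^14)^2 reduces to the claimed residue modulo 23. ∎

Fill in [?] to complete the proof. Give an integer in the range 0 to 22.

Multiply the listed residues: 16 · 4 · 2 = 64 → 128.
Reducing modulo 23: 128 = 5·23 + 13, so 18^14 ≡ 13.

13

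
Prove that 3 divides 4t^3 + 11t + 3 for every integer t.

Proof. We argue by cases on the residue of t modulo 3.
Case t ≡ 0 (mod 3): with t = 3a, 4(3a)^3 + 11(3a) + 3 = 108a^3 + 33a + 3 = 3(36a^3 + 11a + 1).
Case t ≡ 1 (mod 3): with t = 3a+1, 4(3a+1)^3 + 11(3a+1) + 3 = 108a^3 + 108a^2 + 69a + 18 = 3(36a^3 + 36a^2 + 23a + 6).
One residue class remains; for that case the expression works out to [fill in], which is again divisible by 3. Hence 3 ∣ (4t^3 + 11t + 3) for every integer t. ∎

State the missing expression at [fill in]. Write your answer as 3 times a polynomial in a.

3(36a^3 + 72a^2 + 59a + 19)

The residues treated are {0, 1}, so the missing case is t ≡ 2 (mod 3); write t = 3a+2.
Then 4(3a+2)^3 + 11(3a+2) + 3 = 108a^3 + 216a^2 + 177a + 57 = 3(36a^3 + 72a^2 + 59a + 19).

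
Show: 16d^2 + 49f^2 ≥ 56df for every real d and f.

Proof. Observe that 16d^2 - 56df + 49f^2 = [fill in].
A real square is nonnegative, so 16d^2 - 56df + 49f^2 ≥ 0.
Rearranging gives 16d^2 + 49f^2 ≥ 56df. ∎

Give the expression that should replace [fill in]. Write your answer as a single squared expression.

(4d - 7f)^2

16d^2 - 56df + 49f^2 is a perfect-square trinomial: the outer terms are (4d)^2 and (7f)^2, and the cross term is -2·4d·7f.
So 16d^2 - 56df + 49f^2 = (4d - 7f)^2 ≥ 0.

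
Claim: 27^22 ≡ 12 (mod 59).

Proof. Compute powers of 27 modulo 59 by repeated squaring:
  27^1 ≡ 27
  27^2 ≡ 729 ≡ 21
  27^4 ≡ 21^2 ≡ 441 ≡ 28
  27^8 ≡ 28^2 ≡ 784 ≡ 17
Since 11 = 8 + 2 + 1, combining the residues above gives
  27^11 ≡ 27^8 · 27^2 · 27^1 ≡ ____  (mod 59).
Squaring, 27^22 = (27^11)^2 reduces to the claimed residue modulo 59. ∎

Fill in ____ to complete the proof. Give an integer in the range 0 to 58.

22

27^8 · 27^2 · 27^1 ≡ 17 · 21 · 27 = 9639.
9639 mod 59 = 22, so 27^11 ≡ 22 (mod 59).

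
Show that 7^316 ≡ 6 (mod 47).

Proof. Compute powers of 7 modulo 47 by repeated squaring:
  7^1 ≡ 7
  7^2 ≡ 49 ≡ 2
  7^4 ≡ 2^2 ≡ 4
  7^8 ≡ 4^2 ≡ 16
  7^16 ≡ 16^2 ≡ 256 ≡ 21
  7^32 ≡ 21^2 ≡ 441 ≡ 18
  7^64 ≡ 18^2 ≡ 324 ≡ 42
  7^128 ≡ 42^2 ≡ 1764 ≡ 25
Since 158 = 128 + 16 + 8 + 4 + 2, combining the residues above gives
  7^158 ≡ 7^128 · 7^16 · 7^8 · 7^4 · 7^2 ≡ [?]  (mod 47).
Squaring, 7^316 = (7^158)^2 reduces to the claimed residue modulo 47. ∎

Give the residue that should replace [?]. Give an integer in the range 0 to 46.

37

7^128 · 7^16 · 7^8 · 7^4 · 7^2 ≡ 25 · 21 · 16 · 4 · 2 = 67200.
67200 mod 47 = 37, so 7^158 ≡ 37 (mod 47).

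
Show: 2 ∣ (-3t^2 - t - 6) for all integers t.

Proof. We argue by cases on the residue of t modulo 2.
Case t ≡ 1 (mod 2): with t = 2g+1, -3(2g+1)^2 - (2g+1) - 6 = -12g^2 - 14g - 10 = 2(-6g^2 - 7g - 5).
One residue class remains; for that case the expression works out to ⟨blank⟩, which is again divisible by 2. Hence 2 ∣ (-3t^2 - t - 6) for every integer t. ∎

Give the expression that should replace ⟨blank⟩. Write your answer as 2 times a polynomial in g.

The residues treated are {1}, so the missing case is t ≡ 0 (mod 2); write t = 2g.
Then -3(2g)^2 - (2g) - 6 = -12g^2 - 2g - 6 = 2(-6g^2 - g - 3).

2(-6g^2 - g - 3)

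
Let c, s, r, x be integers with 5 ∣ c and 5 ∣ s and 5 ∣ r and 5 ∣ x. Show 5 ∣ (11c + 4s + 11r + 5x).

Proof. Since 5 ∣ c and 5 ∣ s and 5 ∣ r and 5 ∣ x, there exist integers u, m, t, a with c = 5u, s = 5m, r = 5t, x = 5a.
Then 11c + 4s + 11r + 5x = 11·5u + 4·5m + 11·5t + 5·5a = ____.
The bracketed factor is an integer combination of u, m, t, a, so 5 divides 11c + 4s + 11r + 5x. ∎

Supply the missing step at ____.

Each term has a factor of 5: 11·5u + 4·5m + 11·5t + 5·5a = 5·(5a + 4m + 11t + 11u).
Since 5a + 4m + 11t + 11u is an integer, 5 ∣ (11c + 4s + 11r + 5x).

5(5a + 4m + 11t + 11u)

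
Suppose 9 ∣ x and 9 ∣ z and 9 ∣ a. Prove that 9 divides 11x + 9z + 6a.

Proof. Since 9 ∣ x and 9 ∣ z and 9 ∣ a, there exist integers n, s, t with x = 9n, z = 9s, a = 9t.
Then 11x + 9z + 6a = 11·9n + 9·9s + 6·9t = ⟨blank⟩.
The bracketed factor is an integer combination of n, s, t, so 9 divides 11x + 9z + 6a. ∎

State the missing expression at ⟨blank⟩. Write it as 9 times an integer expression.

9(11n + 9s + 6t)

Pull the common 9 out of every term: 11·9n + 9·9s + 6·9t = 9(11n + 9s + 6t).
11n + 9s + 6t is an integer, which exhibits the divisibility.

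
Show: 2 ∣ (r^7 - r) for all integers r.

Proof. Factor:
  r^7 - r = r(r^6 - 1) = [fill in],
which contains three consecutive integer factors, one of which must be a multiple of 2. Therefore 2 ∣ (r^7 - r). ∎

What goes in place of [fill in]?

(r - 1)r(r + 1)(r^4 + r^2 + 1)

r^6 - 1 = (r^2 - 1)(r^4 + r^2 + 1), and r^2 - 1 = (r-1)(r+1).
So r(r^6 - 1) = (r - 1)r(r + 1)(r^4 + r^2 + 1).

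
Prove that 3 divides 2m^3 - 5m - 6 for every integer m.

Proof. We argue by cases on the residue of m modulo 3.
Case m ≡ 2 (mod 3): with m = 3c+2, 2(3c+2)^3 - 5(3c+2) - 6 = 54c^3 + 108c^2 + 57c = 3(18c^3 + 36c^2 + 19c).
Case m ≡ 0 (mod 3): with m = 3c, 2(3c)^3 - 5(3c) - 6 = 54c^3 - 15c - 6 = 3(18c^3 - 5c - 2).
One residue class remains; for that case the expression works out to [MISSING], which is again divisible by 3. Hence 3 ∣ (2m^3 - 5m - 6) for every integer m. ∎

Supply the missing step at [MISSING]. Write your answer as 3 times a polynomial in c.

Only m ≡ 1 (mod 3) is unaccounted for. Put m = 3c+1:
2(3c+1)^3 - 5(3c+1) - 6 expands to 54c^3 + 54c^2 + 3c - 9,
and factoring out 3 leaves 3(18c^3 + 18c^2 + c - 3).

3(18c^3 + 18c^2 + c - 3)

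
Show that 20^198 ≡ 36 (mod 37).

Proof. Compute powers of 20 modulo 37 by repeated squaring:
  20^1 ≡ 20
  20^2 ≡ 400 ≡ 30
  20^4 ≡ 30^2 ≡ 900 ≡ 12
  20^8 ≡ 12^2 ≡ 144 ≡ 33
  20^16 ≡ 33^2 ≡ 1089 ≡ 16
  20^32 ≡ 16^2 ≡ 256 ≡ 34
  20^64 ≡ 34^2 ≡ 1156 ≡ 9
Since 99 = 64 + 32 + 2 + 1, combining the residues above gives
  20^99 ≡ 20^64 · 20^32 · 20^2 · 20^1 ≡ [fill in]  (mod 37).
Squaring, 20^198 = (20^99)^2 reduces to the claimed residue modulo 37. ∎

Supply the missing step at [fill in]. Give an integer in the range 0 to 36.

6

Multiply the listed residues: 9 · 34 · 30 · 20 = 306 → 9180 → 183600.
Reducing modulo 37: 183600 = 4962·37 + 6, so 20^99 ≡ 6.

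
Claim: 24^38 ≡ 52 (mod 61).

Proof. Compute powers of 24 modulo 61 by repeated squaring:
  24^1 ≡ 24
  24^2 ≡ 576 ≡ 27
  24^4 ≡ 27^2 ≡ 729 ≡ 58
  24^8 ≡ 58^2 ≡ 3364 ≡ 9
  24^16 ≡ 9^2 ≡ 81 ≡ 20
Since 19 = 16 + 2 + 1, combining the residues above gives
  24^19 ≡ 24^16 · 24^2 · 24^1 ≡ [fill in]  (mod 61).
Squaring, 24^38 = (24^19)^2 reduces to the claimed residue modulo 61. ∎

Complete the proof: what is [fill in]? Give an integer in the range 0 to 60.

28

24^16 · 24^2 · 24^1 ≡ 20 · 27 · 24 = 12960.
12960 mod 61 = 28, so 24^19 ≡ 28 (mod 61).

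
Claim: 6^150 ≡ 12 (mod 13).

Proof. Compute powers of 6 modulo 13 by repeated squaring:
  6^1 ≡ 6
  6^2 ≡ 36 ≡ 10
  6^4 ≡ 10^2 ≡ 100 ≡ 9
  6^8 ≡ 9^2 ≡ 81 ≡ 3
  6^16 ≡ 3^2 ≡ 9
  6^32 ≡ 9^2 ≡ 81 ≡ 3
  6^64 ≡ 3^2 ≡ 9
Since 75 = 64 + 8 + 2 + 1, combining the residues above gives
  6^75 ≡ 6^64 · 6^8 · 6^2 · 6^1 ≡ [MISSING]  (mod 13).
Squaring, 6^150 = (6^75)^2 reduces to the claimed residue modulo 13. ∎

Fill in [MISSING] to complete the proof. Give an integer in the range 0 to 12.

8

6^64 · 6^8 · 6^2 · 6^1 ≡ 9 · 3 · 10 · 6 = 1620.
1620 mod 13 = 8, so 6^75 ≡ 8 (mod 13).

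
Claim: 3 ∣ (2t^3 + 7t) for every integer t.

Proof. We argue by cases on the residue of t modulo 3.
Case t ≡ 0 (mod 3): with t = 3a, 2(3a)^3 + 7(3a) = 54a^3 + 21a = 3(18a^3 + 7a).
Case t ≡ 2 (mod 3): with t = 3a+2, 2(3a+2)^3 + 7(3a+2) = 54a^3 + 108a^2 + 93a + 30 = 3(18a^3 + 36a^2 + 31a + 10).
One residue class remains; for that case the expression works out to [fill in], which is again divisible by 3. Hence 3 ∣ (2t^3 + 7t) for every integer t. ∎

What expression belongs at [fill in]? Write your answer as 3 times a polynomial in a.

The residues treated are {0, 2}, so the missing case is t ≡ 1 (mod 3); write t = 3a+1.
Then 2(3a+1)^3 + 7(3a+1) = 54a^3 + 54a^2 + 39a + 9 = 3(18a^3 + 18a^2 + 13a + 3).

3(18a^3 + 18a^2 + 13a + 3)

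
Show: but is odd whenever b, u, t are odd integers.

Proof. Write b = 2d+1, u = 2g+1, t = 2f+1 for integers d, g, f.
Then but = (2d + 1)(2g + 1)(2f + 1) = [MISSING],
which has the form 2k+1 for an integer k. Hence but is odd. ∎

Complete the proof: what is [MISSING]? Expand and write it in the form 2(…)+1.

2(4dfg + 2df + 2dg + d + 2fg + f + g) + 1

(2d + 1)(2g + 1)(2f + 1) = 8dfg + 4df + 4dg + 2d + 4fg + 2f + 2g + 1
= 2(4dfg + 2df + 2dg + d + 2fg + f + g) + 1.
Since 4dfg + 2df + 2dg + d + 2fg + f + g is an integer, the product is of the form 2k+1 for an integer k.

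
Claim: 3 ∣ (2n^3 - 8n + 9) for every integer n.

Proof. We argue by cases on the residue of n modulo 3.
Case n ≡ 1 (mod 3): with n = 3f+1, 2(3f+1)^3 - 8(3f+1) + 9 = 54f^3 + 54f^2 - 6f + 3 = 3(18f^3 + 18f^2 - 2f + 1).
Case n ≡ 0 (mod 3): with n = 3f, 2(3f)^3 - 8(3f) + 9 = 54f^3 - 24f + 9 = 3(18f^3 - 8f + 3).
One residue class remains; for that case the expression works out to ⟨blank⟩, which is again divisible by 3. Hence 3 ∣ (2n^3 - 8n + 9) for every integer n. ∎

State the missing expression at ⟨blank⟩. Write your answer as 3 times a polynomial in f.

3(18f^3 + 36f^2 + 16f + 3)

The residues treated are {1, 0}, so the missing case is n ≡ 2 (mod 3); write n = 3f+2.
Then 2(3f+2)^3 - 8(3f+2) + 9 = 54f^3 + 108f^2 + 48f + 9 = 3(18f^3 + 36f^2 + 16f + 3).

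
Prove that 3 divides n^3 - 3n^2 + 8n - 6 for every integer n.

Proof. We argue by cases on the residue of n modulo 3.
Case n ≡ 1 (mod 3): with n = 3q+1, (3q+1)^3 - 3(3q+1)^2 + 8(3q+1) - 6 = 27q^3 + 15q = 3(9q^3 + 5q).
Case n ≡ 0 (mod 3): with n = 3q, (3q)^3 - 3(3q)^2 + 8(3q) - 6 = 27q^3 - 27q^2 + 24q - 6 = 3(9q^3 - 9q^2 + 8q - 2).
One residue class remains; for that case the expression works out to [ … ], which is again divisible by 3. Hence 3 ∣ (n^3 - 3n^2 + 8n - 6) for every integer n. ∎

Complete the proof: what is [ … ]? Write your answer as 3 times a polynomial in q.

The residues treated are {1, 0}, so the missing case is n ≡ 2 (mod 3); write n = 3q+2.
Then (3q+2)^3 - 3(3q+2)^2 + 8(3q+2) - 6 = 27q^3 + 27q^2 + 24q + 6 = 3(9q^3 + 9q^2 + 8q + 2).

3(9q^3 + 9q^2 + 8q + 2)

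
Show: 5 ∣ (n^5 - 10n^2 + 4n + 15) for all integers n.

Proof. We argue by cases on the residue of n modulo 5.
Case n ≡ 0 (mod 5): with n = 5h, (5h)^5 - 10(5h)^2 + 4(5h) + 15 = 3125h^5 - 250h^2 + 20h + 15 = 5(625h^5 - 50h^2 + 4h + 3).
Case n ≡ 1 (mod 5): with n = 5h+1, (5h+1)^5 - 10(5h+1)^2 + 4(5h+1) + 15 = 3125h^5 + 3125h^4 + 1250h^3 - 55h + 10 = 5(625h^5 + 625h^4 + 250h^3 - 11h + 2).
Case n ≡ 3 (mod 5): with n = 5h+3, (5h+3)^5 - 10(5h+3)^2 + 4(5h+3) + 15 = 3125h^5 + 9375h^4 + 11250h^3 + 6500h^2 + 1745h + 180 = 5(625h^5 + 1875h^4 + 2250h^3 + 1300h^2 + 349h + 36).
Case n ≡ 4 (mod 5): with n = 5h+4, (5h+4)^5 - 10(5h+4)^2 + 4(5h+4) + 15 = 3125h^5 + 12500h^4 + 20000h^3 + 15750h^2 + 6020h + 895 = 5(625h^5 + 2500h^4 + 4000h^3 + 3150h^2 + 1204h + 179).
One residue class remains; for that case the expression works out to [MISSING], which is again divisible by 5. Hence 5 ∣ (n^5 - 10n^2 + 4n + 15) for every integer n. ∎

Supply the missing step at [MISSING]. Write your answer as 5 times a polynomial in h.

5(625h^5 + 1250h^4 + 1000h^3 + 350h^2 + 44h + 3)

Only n ≡ 2 (mod 5) is unaccounted for. Put n = 5h+2:
(5h+2)^5 - 10(5h+2)^2 + 4(5h+2) + 15 expands to 3125h^5 + 6250h^4 + 5000h^3 + 1750h^2 + 220h + 15,
and factoring out 5 leaves 5(625h^5 + 1250h^4 + 1000h^3 + 350h^2 + 44h + 3).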